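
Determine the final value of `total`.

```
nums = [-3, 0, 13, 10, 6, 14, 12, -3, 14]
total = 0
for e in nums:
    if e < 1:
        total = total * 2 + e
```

-15

e=-3: <1, total = 0*2+(-3) = -3
e=0: <1, total = (-3)*2+0 = -6
e=13: not <1
e=10: not <1
e=6: not <1
e=14: not <1
e=12: not <1
e=-3: <1, total = (-6)*2+(-3) = -15
e=14: not <1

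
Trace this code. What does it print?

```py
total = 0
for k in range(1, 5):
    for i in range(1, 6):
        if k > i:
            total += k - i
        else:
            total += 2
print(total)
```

38

k=1,i=1: not 1>1, total = 0+2 = 2
k=1,i=2: not 1>2, total = 2+2 = 4
k=1,i=3: not 1>3, total = 4+2 = 6
k=1,i=4: not 1>4, total = 6+2 = 8
k=1,i=5: not 1>5, total = 8+2 = 10
k=2,i=1: 2>1, total = 10+1 = 11
k=2,i=2: not 2>2, total = 11+2 = 13
k=2,i=3: not 2>3, total = 13+2 = 15
k=2,i=4: not 2>4, total = 15+2 = 17
k=2,i=5: not 2>5, total = 17+2 = 19
k=3,i=1: 3>1, total = 19+2 = 21
k=3,i=2: 3>2, total = 21+1 = 22
k=3,i=3: not 3>3, total = 22+2 = 24
k=3,i=4: not 3>4, total = 24+2 = 26
k=3,i=5: not 3>5, total = 26+2 = 28
k=4,i=1: 4>1, total = 28+3 = 31
k=4,i=2: 4>2, total = 31+2 = 33
k=4,i=3: 4>3, total = 33+1 = 34
k=4,i=4: not 4>4, total = 34+2 = 36
k=4,i=5: not 4>5, total = 36+2 = 38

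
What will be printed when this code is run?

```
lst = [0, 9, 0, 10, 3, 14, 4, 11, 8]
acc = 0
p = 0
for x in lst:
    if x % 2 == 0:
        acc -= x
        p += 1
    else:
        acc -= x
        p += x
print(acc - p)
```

x=0: even, acc = 0-0 = 0; p=1
x=9: not even, acc = 0-9 = -9; p=10
x=0: even, acc = (-9)-0 = -9; p=11
x=10: even, acc = (-9)-10 = -19; p=12
x=3: not even, acc = (-19)-3 = -22; p=15
x=14: even, acc = (-22)-14 = -36; p=16
x=4: even, acc = (-36)-4 = -40; p=17
x=11: not even, acc = (-40)-11 = -51; p=28
x=8: even, acc = (-51)-8 = -59; p=29
acc-p = (-59)-29 = -88

-88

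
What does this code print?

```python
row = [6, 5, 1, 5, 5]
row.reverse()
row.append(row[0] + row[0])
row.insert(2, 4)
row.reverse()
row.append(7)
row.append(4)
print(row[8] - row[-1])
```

0

reverse → [5, 5, 1, 5, 6]
append row[0]+row[0] = 5+5 = 10 → [5, 5, 1, 5, 6, 10]
insert 4 at 2 → [5, 5, 4, 1, 5, 6, 10]
reverse → [10, 6, 5, 1, 4, 5, 5]
append 7 → [10, 6, 5, 1, 4, 5, 5, 7]
append 4 → [10, 6, 5, 1, 4, 5, 5, 7, 4]
row[8]-row[-1] = 4-4 = 0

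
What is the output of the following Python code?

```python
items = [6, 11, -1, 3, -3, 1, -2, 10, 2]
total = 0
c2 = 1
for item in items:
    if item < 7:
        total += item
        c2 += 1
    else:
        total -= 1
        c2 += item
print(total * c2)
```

116

item=6: <7, total = 0+6 = 6; c2=2
item=11: not <7, total = 6-1 = 5; c2=13
item=-1: <7, total = 5+(-1) = 4; c2=14
item=3: <7, total = 4+3 = 7; c2=15
item=-3: <7, total = 7+(-3) = 4; c2=16
item=1: <7, total = 4+1 = 5; c2=17
item=-2: <7, total = 5+(-2) = 3; c2=18
item=10: not <7, total = 3-1 = 2; c2=28
item=2: <7, total = 2+2 = 4; c2=29
total*c2 = 4*29 = 116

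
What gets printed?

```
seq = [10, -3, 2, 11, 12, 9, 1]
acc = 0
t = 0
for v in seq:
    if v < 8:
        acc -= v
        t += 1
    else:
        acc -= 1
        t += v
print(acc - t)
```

v=10: not <8, acc = 0-1 = -1; t=10
v=-3: <8, acc = (-1)-(-3) = 2; t=11
v=2: <8, acc = 2-2 = 0; t=12
v=11: not <8, acc = 0-1 = -1; t=23
v=12: not <8, acc = (-1)-1 = -2; t=35
v=9: not <8, acc = (-2)-1 = -3; t=44
v=1: <8, acc = (-3)-1 = -4; t=45
acc-t = (-4)-45 = -49

-49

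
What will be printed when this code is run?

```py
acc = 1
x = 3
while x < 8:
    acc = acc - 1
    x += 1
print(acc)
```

x=3: acc = 1-1 = 0
x=4: acc = 0-1 = -1
x=5: acc = (-1)-1 = -2
x=6: acc = (-2)-1 = -3
x=7: acc = (-3)-1 = -4

-4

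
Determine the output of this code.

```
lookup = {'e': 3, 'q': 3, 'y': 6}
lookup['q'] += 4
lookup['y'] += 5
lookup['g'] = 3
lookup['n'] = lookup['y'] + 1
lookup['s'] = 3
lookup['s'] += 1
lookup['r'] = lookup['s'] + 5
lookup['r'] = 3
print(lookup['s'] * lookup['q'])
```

28

lookup['q'] = 3+4 = 7 → {'e': 3, 'q': 7, 'y': 6}
lookup['y'] = 6+5 = 11 → {'e': 3, 'q': 7, 'y': 11}
lookup['g'] = 3 → {'e': 3, 'q': 7, 'y': 11, 'g': 3}
lookup['n'] = lookup['y']+1 = 12 → {'e': 3, 'q': 7, 'y': 11, 'g': 3, 'n': 12}
lookup['s'] = 3 → {'e': 3, 'q': 7, 'y': 11, 'g': 3, 'n': 12, 's': 3}
lookup['s'] = 3+1 = 4 → {'e': 3, 'q': 7, 'y': 11, 'g': 3, 'n': 12, 's': 4}
lookup['r'] = lookup['s']+5 = 9 → {'e': 3, 'q': 7, 'y': 11, 'g': 3, 'n': 12, 's': 4, 'r': 9}
lookup['r'] = 3 → {'e': 3, 'q': 7, 'y': 11, 'g': 3, 'n': 12, 's': 4, 'r': 3}
lookup['s']*lookup['q'] = 4*7 = 28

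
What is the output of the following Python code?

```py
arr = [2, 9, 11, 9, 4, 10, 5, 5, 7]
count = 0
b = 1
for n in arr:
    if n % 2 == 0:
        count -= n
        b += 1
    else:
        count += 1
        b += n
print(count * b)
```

-500

n=2: even, count = 0-2 = -2; b=2
n=9: not even, count = (-2)+1 = -1; b=11
n=11: not even, count = (-1)+1 = 0; b=22
n=9: not even, count = 0+1 = 1; b=31
n=4: even, count = 1-4 = -3; b=32
n=10: even, count = (-3)-10 = -13; b=33
n=5: not even, count = (-13)+1 = -12; b=38
n=5: not even, count = (-12)+1 = -11; b=43
n=7: not even, count = (-11)+1 = -10; b=50
count*b = (-10)*50 = -500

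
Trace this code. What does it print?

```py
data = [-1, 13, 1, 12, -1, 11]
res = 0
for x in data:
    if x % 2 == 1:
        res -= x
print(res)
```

-23

x=-1: odd, res = 0-(-1) = 1
x=13: odd, res = 1-13 = -12
x=1: odd, res = (-12)-1 = -13
x=12: not odd
x=-1: odd, res = (-13)-(-1) = -12
x=11: odd, res = (-12)-11 = -23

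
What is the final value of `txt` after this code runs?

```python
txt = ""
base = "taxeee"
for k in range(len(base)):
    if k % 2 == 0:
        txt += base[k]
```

k=0: add 't' → 't'
k=1: skip
k=2: add 'x' → 'tx'
k=3: skip
k=4: add 'e' → 'txe'
k=5: skip

'txe'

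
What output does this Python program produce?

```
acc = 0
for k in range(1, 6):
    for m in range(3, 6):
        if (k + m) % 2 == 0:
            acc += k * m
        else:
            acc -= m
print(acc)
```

k=1,m=3: even sum, acc = 0+3 = 3
k=1,m=4: odd sum, acc = 3-4 = -1
k=1,m=5: even sum, acc = (-1)+5 = 4
k=2,m=3: odd sum, acc = 4-3 = 1
k=2,m=4: even sum, acc = 1+8 = 9
k=2,m=5: odd sum, acc = 9-5 = 4
k=3,m=3: even sum, acc = 4+9 = 13
k=3,m=4: odd sum, acc = 13-4 = 9
k=3,m=5: even sum, acc = 9+15 = 24
k=4,m=3: odd sum, acc = 24-3 = 21
k=4,m=4: even sum, acc = 21+16 = 37
k=4,m=5: odd sum, acc = 37-5 = 32
k=5,m=3: even sum, acc = 32+15 = 47
k=5,m=4: odd sum, acc = 47-4 = 43
k=5,m=5: even sum, acc = 43+25 = 68

68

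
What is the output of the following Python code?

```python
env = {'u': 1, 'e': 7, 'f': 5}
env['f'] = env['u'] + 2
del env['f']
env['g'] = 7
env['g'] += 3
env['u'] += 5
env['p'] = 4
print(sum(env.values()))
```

27

env['f'] = env['u']+2 = 3 → {'u': 1, 'e': 7, 'f': 3}
del 'f' → {'u': 1, 'e': 7}
env['g'] = 7 → {'u': 1, 'e': 7, 'g': 7}
env['g'] = 7+3 = 10 → {'u': 1, 'e': 7, 'g': 10}
env['u'] = 1+5 = 6 → {'u': 6, 'e': 7, 'g': 10}
env['p'] = 4 → {'u': 6, 'e': 7, 'g': 10, 'p': 4}
sum of values = 27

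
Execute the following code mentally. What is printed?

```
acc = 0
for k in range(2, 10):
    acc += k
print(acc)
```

k=2: acc = 0+2 = 2
k=3: acc = 2+3 = 5
k=4: acc = 5+4 = 9
k=5: acc = 9+5 = 14
k=6: acc = 14+6 = 20
k=7: acc = 20+7 = 27
k=8: acc = 27+8 = 35
k=9: acc = 35+9 = 44

44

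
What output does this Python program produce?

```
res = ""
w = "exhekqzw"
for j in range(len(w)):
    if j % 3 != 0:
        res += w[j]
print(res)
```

j=0: skip
j=1: add 'x' → 'x'
j=2: add 'h' → 'xh'
j=3: skip
j=4: add 'k' → 'xhk'
j=5: add 'q' → 'xhkq'
j=6: skip
j=7: add 'w' → 'xhkqw'

xhkqw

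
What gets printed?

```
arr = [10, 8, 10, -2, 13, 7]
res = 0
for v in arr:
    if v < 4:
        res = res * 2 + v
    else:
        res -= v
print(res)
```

-78

v=10: not <4, res = 0-10 = -10
v=8: not <4, res = (-10)-8 = -18
v=10: not <4, res = (-18)-10 = -28
v=-2: <4, res = (-28)*2+(-2) = -58
v=13: not <4, res = (-58)-13 = -71
v=7: not <4, res = (-71)-7 = -78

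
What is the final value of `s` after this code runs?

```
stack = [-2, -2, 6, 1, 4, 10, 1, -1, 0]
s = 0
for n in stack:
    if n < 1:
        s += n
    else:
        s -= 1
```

-10

n=-2: <1, s = 0+(-2) = -2
n=-2: <1, s = (-2)+(-2) = -4
n=6: not <1, s = (-4)-1 = -5
n=1: not <1, s = (-5)-1 = -6
n=4: not <1, s = (-6)-1 = -7
n=10: not <1, s = (-7)-1 = -8
n=1: not <1, s = (-8)-1 = -9
n=-1: <1, s = (-9)+(-1) = -10
n=0: <1, s = (-10)+0 = -10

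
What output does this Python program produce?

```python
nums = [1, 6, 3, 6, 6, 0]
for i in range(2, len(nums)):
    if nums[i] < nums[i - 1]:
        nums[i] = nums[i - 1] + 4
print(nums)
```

[1, 6, 10, 14, 18, 22]

i=2: 3<6, nums[2] = 6+4 = 10 → [1, 6, 10, 6, 6, 0]
i=3: 6<10, nums[3] = 10+4 = 14 → [1, 6, 10, 14, 6, 0]
i=4: 6<14, nums[4] = 14+4 = 18 → [1, 6, 10, 14, 18, 0]
i=5: 0<18, nums[5] = 18+4 = 22 → [1, 6, 10, 14, 18, 22]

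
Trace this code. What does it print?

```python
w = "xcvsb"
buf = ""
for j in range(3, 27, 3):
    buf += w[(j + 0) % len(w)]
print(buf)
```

scbvxscb

j=3: add w[3]='s' → 's'
j=6: add w[1]='c' → 'sc'
j=9: add w[4]='b' → 'scb'
j=12: add w[2]='v' → 'scbv'
j=15: add w[0]='x' → 'scbvx'
j=18: add w[3]='s' → 'scbvxs'
j=21: add w[1]='c' → 'scbvxsc'
j=24: add w[4]='b' → 'scbvxscb'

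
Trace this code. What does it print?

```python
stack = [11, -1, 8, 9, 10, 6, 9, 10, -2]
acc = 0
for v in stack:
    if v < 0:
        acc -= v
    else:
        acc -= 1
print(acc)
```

v=11: not <0, acc = 0-1 = -1
v=-1: <0, acc = (-1)-(-1) = 0
v=8: not <0, acc = 0-1 = -1
v=9: not <0, acc = (-1)-1 = -2
v=10: not <0, acc = (-2)-1 = -3
v=6: not <0, acc = (-3)-1 = -4
v=9: not <0, acc = (-4)-1 = -5
v=10: not <0, acc = (-5)-1 = -6
v=-2: <0, acc = (-6)-(-2) = -4

-4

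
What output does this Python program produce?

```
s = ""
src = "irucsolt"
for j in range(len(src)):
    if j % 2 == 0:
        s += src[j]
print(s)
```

iusl

j=0: add 'i' → 'i'
j=1: skip
j=2: add 'u' → 'iu'
j=3: skip
j=4: add 's' → 'ius'
j=5: skip
j=6: add 'l' → 'iusl'
j=7: skip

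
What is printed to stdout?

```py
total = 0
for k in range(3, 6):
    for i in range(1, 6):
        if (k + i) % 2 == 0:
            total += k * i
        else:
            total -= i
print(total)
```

k=3,i=1: even sum, total = 0+3 = 3
k=3,i=2: odd sum, total = 3-2 = 1
k=3,i=3: even sum, total = 1+9 = 10
k=3,i=4: odd sum, total = 10-4 = 6
k=3,i=5: even sum, total = 6+15 = 21
k=4,i=1: odd sum, total = 21-1 = 20
k=4,i=2: even sum, total = 20+8 = 28
k=4,i=3: odd sum, total = 28-3 = 25
k=4,i=4: even sum, total = 25+16 = 41
k=4,i=5: odd sum, total = 41-5 = 36
k=5,i=1: even sum, total = 36+5 = 41
k=5,i=2: odd sum, total = 41-2 = 39
k=5,i=3: even sum, total = 39+15 = 54
k=5,i=4: odd sum, total = 54-4 = 50
k=5,i=5: even sum, total = 50+25 = 75

75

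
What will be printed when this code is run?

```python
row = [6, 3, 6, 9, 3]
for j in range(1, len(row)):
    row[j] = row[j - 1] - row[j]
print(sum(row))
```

-21

j=1: row[1] = 6-3 = 3 → [6, 3, 6, 9, 3]
j=2: row[2] = 3-6 = -3 → [6, 3, -3, 9, 3]
j=3: row[3] = (-3)-9 = -12 → [6, 3, -3, -12, 3]
j=4: row[4] = (-12)-3 = -15 → [6, 3, -3, -12, -15]
sum = -21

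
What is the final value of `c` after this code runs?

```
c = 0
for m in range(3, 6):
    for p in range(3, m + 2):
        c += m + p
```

m=3,p=3: c = 0+6 = 6
m=3,p=4: c = 6+7 = 13
m=4,p=3: c = 13+7 = 20
m=4,p=4: c = 20+8 = 28
m=4,p=5: c = 28+9 = 37
m=5,p=3: c = 37+8 = 45
m=5,p=4: c = 45+9 = 54
m=5,p=5: c = 54+10 = 64
m=5,p=6: c = 64+11 = 75

75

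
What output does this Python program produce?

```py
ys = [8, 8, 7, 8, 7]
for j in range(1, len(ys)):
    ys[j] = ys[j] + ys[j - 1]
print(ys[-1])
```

j=1: ys[1] = 8+8 = 16 → [8, 16, 7, 8, 7]
j=2: ys[2] = 7+16 = 23 → [8, 16, 23, 8, 7]
j=3: ys[3] = 8+23 = 31 → [8, 16, 23, 31, 7]
j=4: ys[4] = 7+31 = 38 → [8, 16, 23, 31, 38]

38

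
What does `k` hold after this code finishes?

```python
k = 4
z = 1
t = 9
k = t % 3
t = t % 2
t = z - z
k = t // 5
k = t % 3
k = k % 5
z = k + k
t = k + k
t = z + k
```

k = 9%3 = 0
t = 9%2 = 1
t = 1-1 = 0
k = 0//5 = 0
k = 0%3 = 0
k = 0%5 = 0
z = 0+0 = 0
t = 0+0 = 0
t = 0+0 = 0

0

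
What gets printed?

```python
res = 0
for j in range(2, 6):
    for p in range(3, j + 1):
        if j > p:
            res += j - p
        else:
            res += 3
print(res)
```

j=3,p=3: not 3>3, res = 0+3 = 3
j=4,p=3: 4>3, res = 3+1 = 4
j=4,p=4: not 4>4, res = 4+3 = 7
j=5,p=3: 5>3, res = 7+2 = 9
j=5,p=4: 5>4, res = 9+1 = 10
j=5,p=5: not 5>5, res = 10+3 = 13

13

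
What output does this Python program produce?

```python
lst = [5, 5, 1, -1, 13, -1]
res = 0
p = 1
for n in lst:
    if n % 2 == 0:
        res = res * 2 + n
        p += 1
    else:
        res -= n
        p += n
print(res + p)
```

1

n=5: not even, res = 0-5 = -5; p=6
n=5: not even, res = (-5)-5 = -10; p=11
n=1: not even, res = (-10)-1 = -11; p=12
n=-1: not even, res = (-11)-(-1) = -10; p=11
n=13: not even, res = (-10)-13 = -23; p=24
n=-1: not even, res = (-23)-(-1) = -22; p=23
res+p = (-22)+23 = 1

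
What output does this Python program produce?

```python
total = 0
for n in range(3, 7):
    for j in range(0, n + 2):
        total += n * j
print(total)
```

363

n=3,j=0: total = 0+0 = 0
n=3,j=1: total = 0+3 = 3
n=3,j=2: total = 3+6 = 9
n=3,j=3: total = 9+9 = 18
n=3,j=4: total = 18+12 = 30
n=4,j=0: total = 30+0 = 30
n=4,j=1: total = 30+4 = 34
n=4,j=2: total = 34+8 = 42
n=4,j=3: total = 42+12 = 54
n=4,j=4: total = 54+16 = 70
n=4,j=5: total = 70+20 = 90
n=5,j=0: total = 90+0 = 90
n=5,j=1: total = 90+5 = 95
n=5,j=2: total = 95+10 = 105
n=5,j=3: total = 105+15 = 120
n=5,j=4: total = 120+20 = 140
n=5,j=5: total = 140+25 = 165
n=5,j=6: total = 165+30 = 195
n=6,j=0: total = 195+0 = 195
n=6,j=1: total = 195+6 = 201
n=6,j=2: total = 201+12 = 213
n=6,j=3: total = 213+18 = 231
n=6,j=4: total = 231+24 = 255
n=6,j=5: total = 255+30 = 285
n=6,j=6: total = 285+36 = 321
n=6,j=7: total = 321+42 = 363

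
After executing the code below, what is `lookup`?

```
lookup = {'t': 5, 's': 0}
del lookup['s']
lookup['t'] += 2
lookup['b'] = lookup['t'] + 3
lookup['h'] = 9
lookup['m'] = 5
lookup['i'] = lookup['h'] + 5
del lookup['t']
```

del 's' → {'t': 5}
lookup['t'] = 5+2 = 7 → {'t': 7}
lookup['b'] = lookup['t']+3 = 10 → {'t': 7, 'b': 10}
lookup['h'] = 9 → {'t': 7, 'b': 10, 'h': 9}
lookup['m'] = 5 → {'t': 7, 'b': 10, 'h': 9, 'm': 5}
lookup['i'] = lookup['h']+5 = 14 → {'t': 7, 'b': 10, 'h': 9, 'm': 5, 'i': 14}
del 't' → {'b': 10, 'h': 9, 'm': 5, 'i': 14}

{'b': 10, 'h': 9, 'm': 5, 'i': 14}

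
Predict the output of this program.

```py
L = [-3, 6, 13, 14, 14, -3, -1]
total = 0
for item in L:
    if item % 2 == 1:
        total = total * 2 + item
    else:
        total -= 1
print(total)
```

item=-3: odd, total = 0*2+(-3) = -3
item=6: not odd, total = (-3)-1 = -4
item=13: odd, total = (-4)*2+13 = 5
item=14: not odd, total = 5-1 = 4
item=14: not odd, total = 4-1 = 3
item=-3: odd, total = 3*2+(-3) = 3
item=-1: odd, total = 3*2+(-1) = 5

5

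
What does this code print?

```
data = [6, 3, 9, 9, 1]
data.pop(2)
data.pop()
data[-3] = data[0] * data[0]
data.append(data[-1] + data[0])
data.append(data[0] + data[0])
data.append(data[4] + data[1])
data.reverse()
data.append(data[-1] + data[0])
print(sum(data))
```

pop(2) removes 9 → [6, 3, 9, 1]
pop() removes 1 → [6, 3, 9]
data[-3] = data[0]*data[0] = 6*6 = 36 → [36, 3, 9]
append data[-1]+data[0] = 9+36 = 45 → [36, 3, 9, 45]
append data[0]+data[0] = 36+36 = 72 → [36, 3, 9, 45, 72]
append data[4]+data[1] = 72+3 = 75 → [36, 3, 9, 45, 72, 75]
reverse → [75, 72, 45, 9, 3, 36]
append data[-1]+data[0] = 36+75 = 111 → [75, 72, 45, 9, 3, 36, 111]
sum = 351

351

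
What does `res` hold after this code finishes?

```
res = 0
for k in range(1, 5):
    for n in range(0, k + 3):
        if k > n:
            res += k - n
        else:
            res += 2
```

44

k=1,n=0: 1>0, res = 0+1 = 1
k=1,n=1: not 1>1, res = 1+2 = 3
k=1,n=2: not 1>2, res = 3+2 = 5
k=1,n=3: not 1>3, res = 5+2 = 7
k=2,n=0: 2>0, res = 7+2 = 9
k=2,n=1: 2>1, res = 9+1 = 10
k=2,n=2: not 2>2, res = 10+2 = 12
k=2,n=3: not 2>3, res = 12+2 = 14
k=2,n=4: not 2>4, res = 14+2 = 16
k=3,n=0: 3>0, res = 16+3 = 19
k=3,n=1: 3>1, res = 19+2 = 21
k=3,n=2: 3>2, res = 21+1 = 22
k=3,n=3: not 3>3, res = 22+2 = 24
k=3,n=4: not 3>4, res = 24+2 = 26
k=3,n=5: not 3>5, res = 26+2 = 28
k=4,n=0: 4>0, res = 28+4 = 32
k=4,n=1: 4>1, res = 32+3 = 35
k=4,n=2: 4>2, res = 35+2 = 37
k=4,n=3: 4>3, res = 37+1 = 38
k=4,n=4: not 4>4, res = 38+2 = 40
k=4,n=5: not 4>5, res = 40+2 = 42
k=4,n=6: not 4>6, res = 42+2 = 44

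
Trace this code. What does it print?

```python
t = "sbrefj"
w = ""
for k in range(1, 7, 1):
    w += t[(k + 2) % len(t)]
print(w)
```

efjsbr

k=1: add t[3]='e' → 'e'
k=2: add t[4]='f' → 'ef'
k=3: add t[5]='j' → 'efj'
k=4: add t[0]='s' → 'efjs'
k=5: add t[1]='b' → 'efjsb'
k=6: add t[2]='r' → 'efjsbr'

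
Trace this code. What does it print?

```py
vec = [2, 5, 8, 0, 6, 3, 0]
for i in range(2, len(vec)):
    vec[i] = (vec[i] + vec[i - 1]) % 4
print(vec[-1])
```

i=2: vec[2] = (8+5)%4 = 1 → [2, 5, 1, 0, 6, 3, 0]
i=3: vec[3] = (0+1)%4 = 1 → [2, 5, 1, 1, 6, 3, 0]
i=4: vec[4] = (6+1)%4 = 3 → [2, 5, 1, 1, 3, 3, 0]
i=5: vec[5] = (3+3)%4 = 2 → [2, 5, 1, 1, 3, 2, 0]
i=6: vec[6] = (0+2)%4 = 2 → [2, 5, 1, 1, 3, 2, 2]

2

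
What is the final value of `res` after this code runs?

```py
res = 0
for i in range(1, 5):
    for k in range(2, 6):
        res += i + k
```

96

i=1,k=2: res = 0+3 = 3
i=1,k=3: res = 3+4 = 7
i=1,k=4: res = 7+5 = 12
i=1,k=5: res = 12+6 = 18
i=2,k=2: res = 18+4 = 22
i=2,k=3: res = 22+5 = 27
i=2,k=4: res = 27+6 = 33
i=2,k=5: res = 33+7 = 40
i=3,k=2: res = 40+5 = 45
i=3,k=3: res = 45+6 = 51
i=3,k=4: res = 51+7 = 58
i=3,k=5: res = 58+8 = 66
i=4,k=2: res = 66+6 = 72
i=4,k=3: res = 72+7 = 79
i=4,k=4: res = 79+8 = 87
i=4,k=5: res = 87+9 = 96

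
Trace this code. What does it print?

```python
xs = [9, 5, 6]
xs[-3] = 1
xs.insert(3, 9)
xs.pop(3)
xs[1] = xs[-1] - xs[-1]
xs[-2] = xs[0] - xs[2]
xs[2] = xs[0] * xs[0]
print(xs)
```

[1, -5, 1]

xs[-3] = 1 → [1, 5, 6]
insert 9 at 3 → [1, 5, 6, 9]
pop(3) removes 9 → [1, 5, 6]
xs[1] = xs[-1]-xs[-1] = 6-6 = 0 → [1, 0, 6]
xs[-2] = xs[0]-xs[2] = 1-6 = -5 → [1, -5, 6]
xs[2] = xs[0]*xs[0] = 1*1 = 1 → [1, -5, 1]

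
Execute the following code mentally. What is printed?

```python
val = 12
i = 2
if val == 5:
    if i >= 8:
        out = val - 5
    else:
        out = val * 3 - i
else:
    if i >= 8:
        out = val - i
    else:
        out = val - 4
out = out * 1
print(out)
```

val=12, i=2
val == 5 is False; i >= 8 is False
→ out = val - 4 = 8
out = 8*1 = 8

8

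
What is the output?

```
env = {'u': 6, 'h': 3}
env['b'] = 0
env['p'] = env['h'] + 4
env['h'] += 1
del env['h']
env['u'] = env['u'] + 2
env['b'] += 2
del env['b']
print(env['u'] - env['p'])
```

1

env['b'] = 0 → {'u': 6, 'h': 3, 'b': 0}
env['p'] = env['h']+4 = 7 → {'u': 6, 'h': 3, 'b': 0, 'p': 7}
env['h'] = 3+1 = 4 → {'u': 6, 'h': 4, 'b': 0, 'p': 7}
del 'h' → {'u': 6, 'b': 0, 'p': 7}
env['u'] = env['u']+2 = 8 → {'u': 8, 'b': 0, 'p': 7}
env['b'] = 0+2 = 2 → {'u': 8, 'b': 2, 'p': 7}
del 'b' → {'u': 8, 'p': 7}
env['u']-env['p'] = 8-7 = 1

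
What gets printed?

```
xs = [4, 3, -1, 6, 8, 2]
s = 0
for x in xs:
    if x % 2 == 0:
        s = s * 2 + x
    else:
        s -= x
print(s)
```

58

x=4: even, s = 0*2+4 = 4
x=3: not even, s = 4-3 = 1
x=-1: not even, s = 1-(-1) = 2
x=6: even, s = 2*2+6 = 10
x=8: even, s = 10*2+8 = 28
x=2: even, s = 28*2+2 = 58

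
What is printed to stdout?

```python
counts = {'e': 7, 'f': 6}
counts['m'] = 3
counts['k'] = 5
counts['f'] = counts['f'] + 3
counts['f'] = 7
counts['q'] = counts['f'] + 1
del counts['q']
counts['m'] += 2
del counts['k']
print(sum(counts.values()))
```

counts['m'] = 3 → {'e': 7, 'f': 6, 'm': 3}
counts['k'] = 5 → {'e': 7, 'f': 6, 'm': 3, 'k': 5}
counts['f'] = counts['f']+3 = 9 → {'e': 7, 'f': 9, 'm': 3, 'k': 5}
counts['f'] = 7 → {'e': 7, 'f': 7, 'm': 3, 'k': 5}
counts['q'] = counts['f']+1 = 8 → {'e': 7, 'f': 7, 'm': 3, 'k': 5, 'q': 8}
del 'q' → {'e': 7, 'f': 7, 'm': 3, 'k': 5}
counts['m'] = 3+2 = 5 → {'e': 7, 'f': 7, 'm': 5, 'k': 5}
del 'k' → {'e': 7, 'f': 7, 'm': 5}
sum of values = 19

19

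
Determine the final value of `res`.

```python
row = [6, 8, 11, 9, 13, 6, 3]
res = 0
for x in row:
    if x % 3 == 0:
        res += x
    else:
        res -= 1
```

21

x=6: %3==0, res = 0+6 = 6
x=8: not %3==0, res = 6-1 = 5
x=11: not %3==0, res = 5-1 = 4
x=9: %3==0, res = 4+9 = 13
x=13: not %3==0, res = 13-1 = 12
x=6: %3==0, res = 12+6 = 18
x=3: %3==0, res = 18+3 = 21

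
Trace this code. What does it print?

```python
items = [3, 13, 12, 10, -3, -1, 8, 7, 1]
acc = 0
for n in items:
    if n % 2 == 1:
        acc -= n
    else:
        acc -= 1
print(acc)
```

n=3: odd, acc = 0-3 = -3
n=13: odd, acc = (-3)-13 = -16
n=12: not odd, acc = (-16)-1 = -17
n=10: not odd, acc = (-17)-1 = -18
n=-3: odd, acc = (-18)-(-3) = -15
n=-1: odd, acc = (-15)-(-1) = -14
n=8: not odd, acc = (-14)-1 = -15
n=7: odd, acc = (-15)-7 = -22
n=1: odd, acc = (-22)-1 = -23

-23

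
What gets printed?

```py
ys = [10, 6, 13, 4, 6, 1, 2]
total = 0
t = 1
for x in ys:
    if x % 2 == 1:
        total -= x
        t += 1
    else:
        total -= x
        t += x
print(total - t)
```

-73

x=10: not odd, total = 0-10 = -10; t=11
x=6: not odd, total = (-10)-6 = -16; t=17
x=13: odd, total = (-16)-13 = -29; t=18
x=4: not odd, total = (-29)-4 = -33; t=22
x=6: not odd, total = (-33)-6 = -39; t=28
x=1: odd, total = (-39)-1 = -40; t=29
x=2: not odd, total = (-40)-2 = -42; t=31
total-t = (-42)-31 = -73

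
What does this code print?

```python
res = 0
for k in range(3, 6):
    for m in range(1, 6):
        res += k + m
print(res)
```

k=3,m=1: res = 0+4 = 4
k=3,m=2: res = 4+5 = 9
k=3,m=3: res = 9+6 = 15
k=3,m=4: res = 15+7 = 22
k=3,m=5: res = 22+8 = 30
k=4,m=1: res = 30+5 = 35
k=4,m=2: res = 35+6 = 41
k=4,m=3: res = 41+7 = 48
k=4,m=4: res = 48+8 = 56
k=4,m=5: res = 56+9 = 65
k=5,m=1: res = 65+6 = 71
k=5,m=2: res = 71+7 = 78
k=5,m=3: res = 78+8 = 86
k=5,m=4: res = 86+9 = 95
k=5,m=5: res = 95+10 = 105

105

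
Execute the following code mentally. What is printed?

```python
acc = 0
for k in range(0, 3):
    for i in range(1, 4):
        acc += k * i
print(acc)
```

k=0,i=1: acc = 0+0 = 0
k=0,i=2: acc = 0+0 = 0
k=0,i=3: acc = 0+0 = 0
k=1,i=1: acc = 0+1 = 1
k=1,i=2: acc = 1+2 = 3
k=1,i=3: acc = 3+3 = 6
k=2,i=1: acc = 6+2 = 8
k=2,i=2: acc = 8+4 = 12
k=2,i=3: acc = 12+6 = 18

18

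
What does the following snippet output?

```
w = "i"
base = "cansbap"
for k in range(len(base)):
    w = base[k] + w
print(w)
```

pabsnaci

k=0: prepend 'c' → 'ci'
k=1: prepend 'a' → 'aci'
k=2: prepend 'n' → 'naci'
k=3: prepend 's' → 'snaci'
k=4: prepend 'b' → 'bsnaci'
k=5: prepend 'a' → 'absnaci'
k=6: prepend 'p' → 'pabsnaci'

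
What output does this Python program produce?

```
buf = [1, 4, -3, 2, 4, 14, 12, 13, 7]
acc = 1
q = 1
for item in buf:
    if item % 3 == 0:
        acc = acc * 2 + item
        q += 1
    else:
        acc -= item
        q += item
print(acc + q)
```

-22

item=1: not %3==0, acc = 1-1 = 0; q=2
item=4: not %3==0, acc = 0-4 = -4; q=6
item=-3: %3==0, acc = (-4)*2+(-3) = -11; q=7
item=2: not %3==0, acc = (-11)-2 = -13; q=9
item=4: not %3==0, acc = (-13)-4 = -17; q=13
item=14: not %3==0, acc = (-17)-14 = -31; q=27
item=12: %3==0, acc = (-31)*2+12 = -50; q=28
item=13: not %3==0, acc = (-50)-13 = -63; q=41
item=7: not %3==0, acc = (-63)-7 = -70; q=48
acc+q = (-70)+48 = -22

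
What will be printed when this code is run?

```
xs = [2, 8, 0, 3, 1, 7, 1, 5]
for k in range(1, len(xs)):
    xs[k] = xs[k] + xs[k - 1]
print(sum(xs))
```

119

k=1: xs[1] = 8+2 = 10 → [2, 10, 0, 3, 1, 7, 1, 5]
k=2: xs[2] = 0+10 = 10 → [2, 10, 10, 3, 1, 7, 1, 5]
k=3: xs[3] = 3+10 = 13 → [2, 10, 10, 13, 1, 7, 1, 5]
k=4: xs[4] = 1+13 = 14 → [2, 10, 10, 13, 14, 7, 1, 5]
k=5: xs[5] = 7+14 = 21 → [2, 10, 10, 13, 14, 21, 1, 5]
k=6: xs[6] = 1+21 = 22 → [2, 10, 10, 13, 14, 21, 22, 5]
k=7: xs[7] = 5+22 = 27 → [2, 10, 10, 13, 14, 21, 22, 27]
sum = 119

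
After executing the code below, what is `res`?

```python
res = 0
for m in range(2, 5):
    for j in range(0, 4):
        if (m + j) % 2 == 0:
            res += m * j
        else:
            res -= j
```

m=2,j=0: even sum, res = 0+0 = 0
m=2,j=1: odd sum, res = 0-1 = -1
m=2,j=2: even sum, res = (-1)+4 = 3
m=2,j=3: odd sum, res = 3-3 = 0
m=3,j=0: odd sum, res = 0-0 = 0
m=3,j=1: even sum, res = 0+3 = 3
m=3,j=2: odd sum, res = 3-2 = 1
m=3,j=3: even sum, res = 1+9 = 10
m=4,j=0: even sum, res = 10+0 = 10
m=4,j=1: odd sum, res = 10-1 = 9
m=4,j=2: even sum, res = 9+8 = 17
m=4,j=3: odd sum, res = 17-3 = 14

14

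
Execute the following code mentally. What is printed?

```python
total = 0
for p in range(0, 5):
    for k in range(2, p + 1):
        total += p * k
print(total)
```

p=2,k=2: total = 0+4 = 4
p=3,k=2: total = 4+6 = 10
p=3,k=3: total = 10+9 = 19
p=4,k=2: total = 19+8 = 27
p=4,k=3: total = 27+12 = 39
p=4,k=4: total = 39+16 = 55

55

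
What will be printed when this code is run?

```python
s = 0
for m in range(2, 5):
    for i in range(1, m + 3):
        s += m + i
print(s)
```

m=2,i=1: s = 0+3 = 3
m=2,i=2: s = 3+4 = 7
m=2,i=3: s = 7+5 = 12
m=2,i=4: s = 12+6 = 18
m=3,i=1: s = 18+4 = 22
m=3,i=2: s = 22+5 = 27
m=3,i=3: s = 27+6 = 33
m=3,i=4: s = 33+7 = 40
m=3,i=5: s = 40+8 = 48
m=4,i=1: s = 48+5 = 53
m=4,i=2: s = 53+6 = 59
m=4,i=3: s = 59+7 = 66
m=4,i=4: s = 66+8 = 74
m=4,i=5: s = 74+9 = 83
m=4,i=6: s = 83+10 = 93

93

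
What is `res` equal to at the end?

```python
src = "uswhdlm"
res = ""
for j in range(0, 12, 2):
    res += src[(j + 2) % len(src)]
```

'wdmshl'

j=0: add src[2]='w' → 'w'
j=2: add src[4]='d' → 'wd'
j=4: add src[6]='m' → 'wdm'
j=6: add src[1]='s' → 'wdms'
j=8: add src[3]='h' → 'wdmsh'
j=10: add src[5]='l' → 'wdmshl'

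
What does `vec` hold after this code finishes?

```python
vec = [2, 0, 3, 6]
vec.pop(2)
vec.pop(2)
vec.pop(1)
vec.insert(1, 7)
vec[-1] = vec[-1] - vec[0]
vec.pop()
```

pop(2) removes 3 → [2, 0, 6]
pop(2) removes 6 → [2, 0]
pop(1) removes 0 → [2]
insert 7 at 1 → [2, 7]
vec[-1] = vec[-1]-vec[0] = 7-2 = 5 → [2, 5]
pop() removes 5 → [2]

[2]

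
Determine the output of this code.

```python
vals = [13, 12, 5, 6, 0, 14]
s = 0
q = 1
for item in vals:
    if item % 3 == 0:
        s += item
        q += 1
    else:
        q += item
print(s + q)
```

54

item=13: not %3==0; q=14
item=12: %3==0, s = 0+12 = 12; q=15
item=5: not %3==0; q=20
item=6: %3==0, s = 12+6 = 18; q=21
item=0: %3==0, s = 18+0 = 18; q=22
item=14: not %3==0; q=36
s+q = 18+36 = 54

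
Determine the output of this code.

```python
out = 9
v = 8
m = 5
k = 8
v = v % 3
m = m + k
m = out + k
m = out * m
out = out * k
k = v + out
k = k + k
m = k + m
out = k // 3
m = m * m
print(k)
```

148

v = 8%3 = 2
m = 5+8 = 13
m = 9+8 = 17
m = 9*17 = 153
out = 9*8 = 72
k = 2+72 = 74
k = 74+74 = 148
m = 148+153 = 301
out = 148//3 = 49
m = 301*301 = 90601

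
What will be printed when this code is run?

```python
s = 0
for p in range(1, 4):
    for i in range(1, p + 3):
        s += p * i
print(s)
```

p=1,i=1: s = 0+1 = 1
p=1,i=2: s = 1+2 = 3
p=1,i=3: s = 3+3 = 6
p=2,i=1: s = 6+2 = 8
p=2,i=2: s = 8+4 = 12
p=2,i=3: s = 12+6 = 18
p=2,i=4: s = 18+8 = 26
p=3,i=1: s = 26+3 = 29
p=3,i=2: s = 29+6 = 35
p=3,i=3: s = 35+9 = 44
p=3,i=4: s = 44+12 = 56
p=3,i=5: s = 56+15 = 71

71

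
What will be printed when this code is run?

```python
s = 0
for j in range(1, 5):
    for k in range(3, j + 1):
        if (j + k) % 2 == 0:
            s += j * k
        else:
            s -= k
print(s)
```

j=3,k=3: even sum, s = 0+9 = 9
j=4,k=3: odd sum, s = 9-3 = 6
j=4,k=4: even sum, s = 6+16 = 22

22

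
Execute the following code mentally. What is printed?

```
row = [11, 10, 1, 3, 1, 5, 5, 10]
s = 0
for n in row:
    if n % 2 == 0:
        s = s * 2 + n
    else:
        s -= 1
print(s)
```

16

n=11: not even, s = 0-1 = -1
n=10: even, s = (-1)*2+10 = 8
n=1: not even, s = 8-1 = 7
n=3: not even, s = 7-1 = 6
n=1: not even, s = 6-1 = 5
n=5: not even, s = 5-1 = 4
n=5: not even, s = 4-1 = 3
n=10: even, s = 3*2+10 = 16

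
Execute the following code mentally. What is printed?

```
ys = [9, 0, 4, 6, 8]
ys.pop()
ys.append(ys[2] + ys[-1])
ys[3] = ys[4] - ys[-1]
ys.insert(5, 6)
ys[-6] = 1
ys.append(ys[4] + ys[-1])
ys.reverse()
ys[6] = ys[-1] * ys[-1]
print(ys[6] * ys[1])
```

6

pop() removes 8 → [9, 0, 4, 6]
append ys[2]+ys[-1] = 4+6 = 10 → [9, 0, 4, 6, 10]
ys[3] = ys[4]-ys[-1] = 10-10 = 0 → [9, 0, 4, 0, 10]
insert 6 at 5 → [9, 0, 4, 0, 10, 6]
ys[-6] = 1 → [1, 0, 4, 0, 10, 6]
append ys[4]+ys[-1] = 10+6 = 16 → [1, 0, 4, 0, 10, 6, 16]
reverse → [16, 6, 10, 0, 4, 0, 1]
ys[6] = ys[-1]*ys[-1] = 1*1 = 1 → [16, 6, 10, 0, 4, 0, 1]
ys[6]*ys[1] = 1*6 = 6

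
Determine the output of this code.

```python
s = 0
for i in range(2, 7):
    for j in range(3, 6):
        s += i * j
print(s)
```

240

i=2,j=3: s = 0+6 = 6
i=2,j=4: s = 6+8 = 14
i=2,j=5: s = 14+10 = 24
i=3,j=3: s = 24+9 = 33
i=3,j=4: s = 33+12 = 45
i=3,j=5: s = 45+15 = 60
i=4,j=3: s = 60+12 = 72
i=4,j=4: s = 72+16 = 88
i=4,j=5: s = 88+20 = 108
i=5,j=3: s = 108+15 = 123
i=5,j=4: s = 123+20 = 143
i=5,j=5: s = 143+25 = 168
i=6,j=3: s = 168+18 = 186
i=6,j=4: s = 186+24 = 210
i=6,j=5: s = 210+30 = 240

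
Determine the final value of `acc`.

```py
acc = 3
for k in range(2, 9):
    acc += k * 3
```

k=2: acc = 3+2*3 = 9
k=3: acc = 9+3*3 = 18
k=4: acc = 18+4*3 = 30
k=5: acc = 30+5*3 = 45
k=6: acc = 45+6*3 = 63
k=7: acc = 63+7*3 = 84
k=8: acc = 84+8*3 = 108

108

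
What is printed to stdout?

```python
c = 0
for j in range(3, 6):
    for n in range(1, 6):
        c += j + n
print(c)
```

j=3,n=1: c = 0+4 = 4
j=3,n=2: c = 4+5 = 9
j=3,n=3: c = 9+6 = 15
j=3,n=4: c = 15+7 = 22
j=3,n=5: c = 22+8 = 30
j=4,n=1: c = 30+5 = 35
j=4,n=2: c = 35+6 = 41
j=4,n=3: c = 41+7 = 48
j=4,n=4: c = 48+8 = 56
j=4,n=5: c = 56+9 = 65
j=5,n=1: c = 65+6 = 71
j=5,n=2: c = 71+7 = 78
j=5,n=3: c = 78+8 = 86
j=5,n=4: c = 86+9 = 95
j=5,n=5: c = 95+10 = 105

105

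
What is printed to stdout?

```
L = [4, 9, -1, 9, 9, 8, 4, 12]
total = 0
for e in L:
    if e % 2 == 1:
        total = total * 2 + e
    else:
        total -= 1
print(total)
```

76

e=4: not odd, total = 0-1 = -1
e=9: odd, total = (-1)*2+9 = 7
e=-1: odd, total = 7*2+(-1) = 13
e=9: odd, total = 13*2+9 = 35
e=9: odd, total = 35*2+9 = 79
e=8: not odd, total = 79-1 = 78
e=4: not odd, total = 78-1 = 77
e=12: not odd, total = 77-1 = 76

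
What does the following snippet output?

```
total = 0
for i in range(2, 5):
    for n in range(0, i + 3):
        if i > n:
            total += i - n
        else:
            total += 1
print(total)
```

i=2,n=0: 2>0, total = 0+2 = 2
i=2,n=1: 2>1, total = 2+1 = 3
i=2,n=2: not 2>2, total = 3+1 = 4
i=2,n=3: not 2>3, total = 4+1 = 5
i=2,n=4: not 2>4, total = 5+1 = 6
i=3,n=0: 3>0, total = 6+3 = 9
i=3,n=1: 3>1, total = 9+2 = 11
i=3,n=2: 3>2, total = 11+1 = 12
i=3,n=3: not 3>3, total = 12+1 = 13
i=3,n=4: not 3>4, total = 13+1 = 14
i=3,n=5: not 3>5, total = 14+1 = 15
i=4,n=0: 4>0, total = 15+4 = 19
i=4,n=1: 4>1, total = 19+3 = 22
i=4,n=2: 4>2, total = 22+2 = 24
i=4,n=3: 4>3, total = 24+1 = 25
i=4,n=4: not 4>4, total = 25+1 = 26
i=4,n=5: not 4>5, total = 26+1 = 27
i=4,n=6: not 4>6, total = 27+1 = 28

28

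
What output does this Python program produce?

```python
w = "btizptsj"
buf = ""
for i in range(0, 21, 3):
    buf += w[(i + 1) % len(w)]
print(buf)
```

i=0: add w[1]='t' → 't'
i=3: add w[4]='p' → 'tp'
i=6: add w[7]='j' → 'tpj'
i=9: add w[2]='i' → 'tpji'
i=12: add w[5]='t' → 'tpjit'
i=15: add w[0]='b' → 'tpjitb'
i=18: add w[3]='z' → 'tpjitbz'

tpjitbz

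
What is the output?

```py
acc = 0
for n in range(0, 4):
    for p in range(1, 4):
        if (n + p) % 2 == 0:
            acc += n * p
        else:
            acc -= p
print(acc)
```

8

n=0,p=1: odd sum, acc = 0-1 = -1
n=0,p=2: even sum, acc = (-1)+0 = -1
n=0,p=3: odd sum, acc = (-1)-3 = -4
n=1,p=1: even sum, acc = (-4)+1 = -3
n=1,p=2: odd sum, acc = (-3)-2 = -5
n=1,p=3: even sum, acc = (-5)+3 = -2
n=2,p=1: odd sum, acc = (-2)-1 = -3
n=2,p=2: even sum, acc = (-3)+4 = 1
n=2,p=3: odd sum, acc = 1-3 = -2
n=3,p=1: even sum, acc = (-2)+3 = 1
n=3,p=2: odd sum, acc = 1-2 = -1
n=3,p=3: even sum, acc = (-1)+9 = 8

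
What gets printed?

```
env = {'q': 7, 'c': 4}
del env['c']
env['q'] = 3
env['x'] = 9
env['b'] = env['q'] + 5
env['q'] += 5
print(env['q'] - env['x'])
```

-1

del 'c' → {'q': 7}
env['q'] = 3 → {'q': 3}
env['x'] = 9 → {'q': 3, 'x': 9}
env['b'] = env['q']+5 = 8 → {'q': 3, 'x': 9, 'b': 8}
env['q'] = 3+5 = 8 → {'q': 8, 'x': 9, 'b': 8}
env['q']-env['x'] = 8-9 = -1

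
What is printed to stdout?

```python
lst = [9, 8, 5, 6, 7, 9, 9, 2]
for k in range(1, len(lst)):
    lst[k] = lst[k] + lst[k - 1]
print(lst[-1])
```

k=1: lst[1] = 8+9 = 17 → [9, 17, 5, 6, 7, 9, 9, 2]
k=2: lst[2] = 5+17 = 22 → [9, 17, 22, 6, 7, 9, 9, 2]
k=3: lst[3] = 6+22 = 28 → [9, 17, 22, 28, 7, 9, 9, 2]
k=4: lst[4] = 7+28 = 35 → [9, 17, 22, 28, 35, 9, 9, 2]
k=5: lst[5] = 9+35 = 44 → [9, 17, 22, 28, 35, 44, 9, 2]
k=6: lst[6] = 9+44 = 53 → [9, 17, 22, 28, 35, 44, 53, 2]
k=7: lst[7] = 2+53 = 55 → [9, 17, 22, 28, 35, 44, 53, 55]

55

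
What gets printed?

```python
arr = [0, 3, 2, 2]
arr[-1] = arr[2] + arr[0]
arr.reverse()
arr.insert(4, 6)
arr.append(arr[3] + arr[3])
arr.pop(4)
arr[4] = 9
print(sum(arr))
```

16

arr[-1] = arr[2]+arr[0] = 2+0 = 2 → [0, 3, 2, 2]
reverse → [2, 2, 3, 0]
insert 6 at 4 → [2, 2, 3, 0, 6]
append arr[3]+arr[3] = 0+0 = 0 → [2, 2, 3, 0, 6, 0]
pop(4) removes 6 → [2, 2, 3, 0, 0]
arr[4] = 9 → [2, 2, 3, 0, 9]
sum = 16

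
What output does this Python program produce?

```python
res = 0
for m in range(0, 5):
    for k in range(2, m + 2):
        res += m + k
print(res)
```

60

m=1,k=2: res = 0+3 = 3
m=2,k=2: res = 3+4 = 7
m=2,k=3: res = 7+5 = 12
m=3,k=2: res = 12+5 = 17
m=3,k=3: res = 17+6 = 23
m=3,k=4: res = 23+7 = 30
m=4,k=2: res = 30+6 = 36
m=4,k=3: res = 36+7 = 43
m=4,k=4: res = 43+8 = 51
m=4,k=5: res = 51+9 = 60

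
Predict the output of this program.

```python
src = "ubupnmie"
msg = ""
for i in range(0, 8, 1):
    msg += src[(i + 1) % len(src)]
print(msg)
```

bupnmieu

i=0: add src[1]='b' → 'b'
i=1: add src[2]='u' → 'bu'
i=2: add src[3]='p' → 'bup'
i=3: add src[4]='n' → 'bupn'
i=4: add src[5]='m' → 'bupnm'
i=5: add src[6]='i' → 'bupnmi'
i=6: add src[7]='e' → 'bupnmie'
i=7: add src[0]='u' → 'bupnmieu'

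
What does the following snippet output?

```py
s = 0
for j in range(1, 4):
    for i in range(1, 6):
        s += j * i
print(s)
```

90

j=1,i=1: s = 0+1 = 1
j=1,i=2: s = 1+2 = 3
j=1,i=3: s = 3+3 = 6
j=1,i=4: s = 6+4 = 10
j=1,i=5: s = 10+5 = 15
j=2,i=1: s = 15+2 = 17
j=2,i=2: s = 17+4 = 21
j=2,i=3: s = 21+6 = 27
j=2,i=4: s = 27+8 = 35
j=2,i=5: s = 35+10 = 45
j=3,i=1: s = 45+3 = 48
j=3,i=2: s = 48+6 = 54
j=3,i=3: s = 54+9 = 63
j=3,i=4: s = 63+12 = 75
j=3,i=5: s = 75+15 = 90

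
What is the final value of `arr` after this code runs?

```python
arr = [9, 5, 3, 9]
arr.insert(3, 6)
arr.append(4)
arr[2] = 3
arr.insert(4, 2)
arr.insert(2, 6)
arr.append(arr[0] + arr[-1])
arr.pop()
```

insert 6 at 3 → [9, 5, 3, 6, 9]
append 4 → [9, 5, 3, 6, 9, 4]
arr[2] = 3 → [9, 5, 3, 6, 9, 4]
insert 2 at 4 → [9, 5, 3, 6, 2, 9, 4]
insert 6 at 2 → [9, 5, 6, 3, 6, 2, 9, 4]
append arr[0]+arr[-1] = 9+4 = 13 → [9, 5, 6, 3, 6, 2, 9, 4, 13]
pop() removes 13 → [9, 5, 6, 3, 6, 2, 9, 4]

[9, 5, 6, 3, 6, 2, 9, 4]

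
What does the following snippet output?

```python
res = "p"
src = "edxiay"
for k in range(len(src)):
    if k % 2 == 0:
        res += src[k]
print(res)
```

k=0: add 'e' → 'pe'
k=1: skip
k=2: add 'x' → 'pex'
k=3: skip
k=4: add 'a' → 'pexa'
k=5: skip

pexa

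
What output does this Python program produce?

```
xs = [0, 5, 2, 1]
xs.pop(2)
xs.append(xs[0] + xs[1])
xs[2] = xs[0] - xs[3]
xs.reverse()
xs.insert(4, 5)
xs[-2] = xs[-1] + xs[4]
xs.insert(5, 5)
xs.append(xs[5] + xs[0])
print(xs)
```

pop(2) removes 2 → [0, 5, 1]
append xs[0]+xs[1] = 0+5 = 5 → [0, 5, 1, 5]
xs[2] = xs[0]-xs[3] = 0-5 = -5 → [0, 5, -5, 5]
reverse → [5, -5, 5, 0]
insert 5 at 4 → [5, -5, 5, 0, 5]
xs[-2] = xs[-1]+xs[4] = 5+5 = 10 → [5, -5, 5, 10, 5]
insert 5 at 5 → [5, -5, 5, 10, 5, 5]
append xs[5]+xs[0] = 5+5 = 10 → [5, -5, 5, 10, 5, 5, 10]

[5, -5, 5, 10, 5, 5, 10]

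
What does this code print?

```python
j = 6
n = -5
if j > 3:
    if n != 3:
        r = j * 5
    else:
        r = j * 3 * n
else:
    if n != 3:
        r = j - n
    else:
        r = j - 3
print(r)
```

30

j=6, n=-5
j > 3 is True; n != 3 is True
→ r = j * 5 = 30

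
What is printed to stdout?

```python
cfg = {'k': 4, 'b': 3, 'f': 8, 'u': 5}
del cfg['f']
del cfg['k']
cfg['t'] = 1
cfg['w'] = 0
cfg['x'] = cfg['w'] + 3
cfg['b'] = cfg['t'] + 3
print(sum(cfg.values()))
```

13

del 'f' → {'k': 4, 'b': 3, 'u': 5}
del 'k' → {'b': 3, 'u': 5}
cfg['t'] = 1 → {'b': 3, 'u': 5, 't': 1}
cfg['w'] = 0 → {'b': 3, 'u': 5, 't': 1, 'w': 0}
cfg['x'] = cfg['w']+3 = 3 → {'b': 3, 'u': 5, 't': 1, 'w': 0, 'x': 3}
cfg['b'] = cfg['t']+3 = 4 → {'b': 4, 'u': 5, 't': 1, 'w': 0, 'x': 3}
sum of values = 13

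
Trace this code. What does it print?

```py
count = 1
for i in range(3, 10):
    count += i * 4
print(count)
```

169

i=3: count = 1+3*4 = 13
i=4: count = 13+4*4 = 29
i=5: count = 29+5*4 = 49
i=6: count = 49+6*4 = 73
i=7: count = 73+7*4 = 101
i=8: count = 101+8*4 = 133
i=9: count = 133+9*4 = 169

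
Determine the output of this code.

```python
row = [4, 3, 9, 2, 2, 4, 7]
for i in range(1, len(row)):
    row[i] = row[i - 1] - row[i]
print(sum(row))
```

-64

i=1: row[1] = 4-3 = 1 → [4, 1, 9, 2, 2, 4, 7]
i=2: row[2] = 1-9 = -8 → [4, 1, -8, 2, 2, 4, 7]
i=3: row[3] = (-8)-2 = -10 → [4, 1, -8, -10, 2, 4, 7]
i=4: row[4] = (-10)-2 = -12 → [4, 1, -8, -10, -12, 4, 7]
i=5: row[5] = (-12)-4 = -16 → [4, 1, -8, -10, -12, -16, 7]
i=6: row[6] = (-16)-7 = -23 → [4, 1, -8, -10, -12, -16, -23]
sum = -64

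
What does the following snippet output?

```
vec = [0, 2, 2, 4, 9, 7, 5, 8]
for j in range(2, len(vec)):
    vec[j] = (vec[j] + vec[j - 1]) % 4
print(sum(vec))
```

j=2: vec[2] = (2+2)%4 = 0 → [0, 2, 0, 4, 9, 7, 5, 8]
j=3: vec[3] = (4+0)%4 = 0 → [0, 2, 0, 0, 9, 7, 5, 8]
j=4: vec[4] = (9+0)%4 = 1 → [0, 2, 0, 0, 1, 7, 5, 8]
j=5: vec[5] = (7+1)%4 = 0 → [0, 2, 0, 0, 1, 0, 5, 8]
j=6: vec[6] = (5+0)%4 = 1 → [0, 2, 0, 0, 1, 0, 1, 8]
j=7: vec[7] = (8+1)%4 = 1 → [0, 2, 0, 0, 1, 0, 1, 1]
sum = 5

5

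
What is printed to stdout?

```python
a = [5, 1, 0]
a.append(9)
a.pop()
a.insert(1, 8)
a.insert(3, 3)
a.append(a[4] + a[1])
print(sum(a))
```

append 9 → [5, 1, 0, 9]
pop() removes 9 → [5, 1, 0]
insert 8 at 1 → [5, 8, 1, 0]
insert 3 at 3 → [5, 8, 1, 3, 0]
append a[4]+a[1] = 0+8 = 8 → [5, 8, 1, 3, 0, 8]
sum = 25

25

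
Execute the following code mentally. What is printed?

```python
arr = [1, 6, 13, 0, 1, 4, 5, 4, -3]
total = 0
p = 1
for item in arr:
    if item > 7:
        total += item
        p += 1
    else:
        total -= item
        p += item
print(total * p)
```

-100

item=1: not >7, total = 0-1 = -1; p=2
item=6: not >7, total = (-1)-6 = -7; p=8
item=13: >7, total = (-7)+13 = 6; p=9
item=0: not >7, total = 6-0 = 6; p=9
item=1: not >7, total = 6-1 = 5; p=10
item=4: not >7, total = 5-4 = 1; p=14
item=5: not >7, total = 1-5 = -4; p=19
item=4: not >7, total = (-4)-4 = -8; p=23
item=-3: not >7, total = (-8)-(-3) = -5; p=20
total*p = (-5)*20 = -100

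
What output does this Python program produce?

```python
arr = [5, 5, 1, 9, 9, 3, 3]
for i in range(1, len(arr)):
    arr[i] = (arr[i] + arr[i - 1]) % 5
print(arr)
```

[5, 0, 1, 0, 4, 2, 0]

i=1: arr[1] = (5+5)%5 = 0 → [5, 0, 1, 9, 9, 3, 3]
i=2: arr[2] = (1+0)%5 = 1 → [5, 0, 1, 9, 9, 3, 3]
i=3: arr[3] = (9+1)%5 = 0 → [5, 0, 1, 0, 9, 3, 3]
i=4: arr[4] = (9+0)%5 = 4 → [5, 0, 1, 0, 4, 3, 3]
i=5: arr[5] = (3+4)%5 = 2 → [5, 0, 1, 0, 4, 2, 3]
i=6: arr[6] = (3+2)%5 = 0 → [5, 0, 1, 0, 4, 2, 0]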